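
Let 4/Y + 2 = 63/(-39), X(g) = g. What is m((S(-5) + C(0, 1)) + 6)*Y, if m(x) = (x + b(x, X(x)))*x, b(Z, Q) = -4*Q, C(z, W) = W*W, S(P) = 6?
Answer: 26364/47 ≈ 560.94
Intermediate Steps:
Y = -52/47 (Y = 4/(-2 + 63/(-39)) = 4/(-2 + 63*(-1/39)) = 4/(-2 - 21/13) = 4/(-47/13) = 4*(-13/47) = -52/47 ≈ -1.1064)
C(z, W) = W²
m(x) = -3*x² (m(x) = (x - 4*x)*x = (-3*x)*x = -3*x²)
m((S(-5) + C(0, 1)) + 6)*Y = -3*((6 + 1²) + 6)²*(-52/47) = -3*((6 + 1) + 6)²*(-52/47) = -3*(7 + 6)²*(-52/47) = -3*13²*(-52/47) = -3*169*(-52/47) = -507*(-52/47) = 26364/47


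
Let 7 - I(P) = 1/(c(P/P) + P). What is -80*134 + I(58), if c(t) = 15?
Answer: -782050/73 ≈ -10713.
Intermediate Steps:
I(P) = 7 - 1/(15 + P)
-80*134 + I(58) = -80*134 + (104 + 7*58)/(15 + 58) = -10720 + (104 + 406)/73 = -10720 + (1/73)*510 = -10720 + 510/73 = -782050/73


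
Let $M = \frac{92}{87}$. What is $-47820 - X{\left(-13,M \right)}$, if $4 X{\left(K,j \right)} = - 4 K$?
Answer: $-47833$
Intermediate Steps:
$M = \frac{92}{87}$ ($M = 92 \cdot \frac{1}{87} = \frac{92}{87} \approx 1.0575$)
$X{\left(K,j \right)} = - K$ ($X{\left(K,j \right)} = \frac{\left(-4\right) K}{4} = - K$)
$-47820 - X{\left(-13,M \right)} = -47820 - \left(-1\right) \left(-13\right) = -47820 - 13 = -47833$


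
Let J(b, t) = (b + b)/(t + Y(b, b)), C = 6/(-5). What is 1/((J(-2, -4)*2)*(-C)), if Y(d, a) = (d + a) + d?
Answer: 25/24 ≈ 1.0417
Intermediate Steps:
C = -6/5 (C = 6*(-1/5) = -6/5 ≈ -1.2000)
Y(d, a) = a + 2*d (Y(d, a) = (a + d) + d = a + 2*d)
J(b, t) = 2*b/(t + 3*b) (J(b, t) = (b + b)/(t + (b + 2*b)) = (2*b)/(t + 3*b) = 2*b/(t + 3*b))
1/((J(-2, -4)*2)*(-C)) = 1/(((2*(-2)/(-4 + 3*(-2)))*2)*(-1*(-6/5))) = 1/(((2*(-2)/(-4 - 6))*2)*(6/5)) = 1/(((2*(-2)/(-10))*2)*(6/5)) = 1/(((2*(-2)*(-1/10))*2)*(6/5)) = 1/(((2/5)*2)*(6/5)) = 1/((4/5)*(6/5)) = 1/(24/25) = 25/24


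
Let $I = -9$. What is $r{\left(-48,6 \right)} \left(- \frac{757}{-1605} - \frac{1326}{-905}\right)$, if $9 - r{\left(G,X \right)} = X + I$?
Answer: $\frac{2250652}{96835} \approx 23.242$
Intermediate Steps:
$r{\left(G,X \right)} = 18 - X$ ($r{\left(G,X \right)} = 9 - \left(X - 9\right) = 9 - \left(-9 + X\right) = 18 - X$)
$r{\left(-48,6 \right)} \left(- \frac{757}{-1605} - \frac{1326}{-905}\right) = \left(18 - 6\right) \left(- \frac{757}{-1605} - \frac{1326}{-905}\right) = \left(18 - 6\right) \left(\left(-757\right) \left(- \frac{1}{1605}\right) - - \frac{1326}{905}\right) = 12 \left(\frac{757}{1605} + \frac{1326}{905}\right) = 12 \cdot \frac{562663}{290505} = \frac{2250652}{96835}$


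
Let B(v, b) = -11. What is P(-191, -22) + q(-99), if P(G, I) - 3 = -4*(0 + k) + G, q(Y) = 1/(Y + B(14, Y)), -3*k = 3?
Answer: -20241/110 ≈ -184.01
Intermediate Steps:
k = -1 (k = -⅓*3 = -1)
q(Y) = 1/(-11 + Y) (q(Y) = 1/(Y - 11) = 1/(-11 + Y))
P(G, I) = 7 + G (P(G, I) = 3 + (-4*(0 - 1) + G) = 3 + (-4*(-1) + G) = 3 + (4 + G) = 7 + G)
P(-191, -22) + q(-99) = (7 - 191) + 1/(-11 - 99) = -184 + 1/(-110) = -184 - 1/110 = -20241/110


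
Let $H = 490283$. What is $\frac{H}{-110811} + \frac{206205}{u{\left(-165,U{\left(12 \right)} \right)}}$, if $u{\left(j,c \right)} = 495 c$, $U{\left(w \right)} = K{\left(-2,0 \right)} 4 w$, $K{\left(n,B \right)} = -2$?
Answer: $- \frac{1025511787}{117016416} \approx -8.7638$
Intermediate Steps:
$U{\left(w \right)} = - 8 w$ ($U{\left(w \right)} = \left(-2\right) 4 w = - 8 w$)
$\frac{H}{-110811} + \frac{206205}{u{\left(-165,U{\left(12 \right)} \right)}} = \frac{490283}{-110811} + \frac{206205}{495 \left(\left(-8\right) 12\right)} = 490283 \left(- \frac{1}{110811}\right) + \frac{206205}{495 \left(-96\right)} = - \frac{490283}{110811} + \frac{206205}{-47520} = - \frac{490283}{110811} + 206205 \left(- \frac{1}{47520}\right) = - \frac{490283}{110811} - \frac{13747}{3168} = - \frac{1025511787}{117016416}$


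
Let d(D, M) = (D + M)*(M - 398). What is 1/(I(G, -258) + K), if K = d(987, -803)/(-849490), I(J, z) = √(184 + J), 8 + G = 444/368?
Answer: -4317645057680/2940073579502687 + 360816630050*√374969/2940073579502687 ≈ 0.073681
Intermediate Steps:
d(D, M) = (-398 + M)*(D + M) (d(D, M) = (D + M)*(-398 + M) = (-398 + M)*(D + M))
G = -625/92 (G = -8 + 444/368 = -8 + 444*(1/368) = -8 + 111/92 = -625/92 ≈ -6.7935)
K = 110492/424745 (K = ((-803)² - 398*987 - 398*(-803) + 987*(-803))/(-849490) = (644809 - 392826 + 319594 - 792561)*(-1/849490) = -220984*(-1/849490) = 110492/424745 ≈ 0.26014)
1/(I(G, -258) + K) = 1/(√(184 - 625/92) + 110492/424745) = 1/(√(16303/92) + 110492/424745) = 1/(√374969/46 + 110492/424745) = 1/(110492/424745 + √374969/46)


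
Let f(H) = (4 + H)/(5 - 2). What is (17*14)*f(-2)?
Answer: 476/3 ≈ 158.67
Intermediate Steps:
f(H) = 4/3 + H/3 (f(H) = (4 + H)/3 = (4 + H)*(⅓) = 4/3 + H/3)
(17*14)*f(-2) = (17*14)*(4/3 + (⅓)*(-2)) = 238*(4/3 - ⅔) = 238*(⅔) = 476/3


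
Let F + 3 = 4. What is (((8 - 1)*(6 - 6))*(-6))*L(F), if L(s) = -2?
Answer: 0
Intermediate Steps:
F = 1 (F = -3 + 4 = 1)
(((8 - 1)*(6 - 6))*(-6))*L(F) = (((8 - 1)*(6 - 6))*(-6))*(-2) = ((7*0)*(-6))*(-2) = (0*(-6))*(-2) = 0*(-2) = 0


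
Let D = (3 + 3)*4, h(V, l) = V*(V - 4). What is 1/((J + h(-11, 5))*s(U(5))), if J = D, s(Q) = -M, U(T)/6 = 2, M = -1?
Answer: 1/189 ≈ 0.0052910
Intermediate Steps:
h(V, l) = V*(-4 + V)
U(T) = 12 (U(T) = 6*2 = 12)
s(Q) = 1 (s(Q) = -1*(-1) = 1)
D = 24 (D = 6*4 = 24)
J = 24
1/((J + h(-11, 5))*s(U(5))) = 1/((24 - 11*(-4 - 11))*1) = 1/((24 - 11*(-15))*1) = 1/((24 + 165)*1) = 1/(189*1) = 1/189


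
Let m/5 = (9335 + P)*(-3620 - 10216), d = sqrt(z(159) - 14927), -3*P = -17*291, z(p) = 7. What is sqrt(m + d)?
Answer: sqrt(-759873120 + 2*I*sqrt(3730)) ≈ 0.e-3 + 27566.0*I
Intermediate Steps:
P = 1649 (P = -(-17)*291/3 = -1/3*(-4947) = 1649)
d = 2*I*sqrt(3730) (d = sqrt(7 - 14927) = sqrt(-14920) = 2*I*sqrt(3730) ≈ 122.15*I)
m = -759873120 (m = 5*((9335 + 1649)*(-3620 - 10216)) = 5*(10984*(-13836)) = 5*(-151974624) = -759873120)
sqrt(m + d) = sqrt(-759873120 + 2*I*sqrt(3730))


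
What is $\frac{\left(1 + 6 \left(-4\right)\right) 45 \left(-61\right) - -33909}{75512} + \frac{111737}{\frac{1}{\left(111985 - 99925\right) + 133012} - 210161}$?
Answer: $\frac{14954146496071}{19846946933962} \approx 0.75347$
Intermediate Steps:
$\frac{\left(1 + 6 \left(-4\right)\right) 45 \left(-61\right) - -33909}{75512} + \frac{111737}{\frac{1}{\left(111985 - 99925\right) + 133012} - 210161} = \left(\left(1 - 24\right) 45 \left(-61\right) + 33909\right) \frac{1}{75512} + \frac{111737}{\frac{1}{\left(111985 - 99925\right) + 133012} - 210161} = \left(\left(-23\right) 45 \left(-61\right) + 33909\right) \frac{1}{75512} + \frac{111737}{\frac{1}{12060 + 133012} - 210161} = \left(\left(-1035\right) \left(-61\right) + 33909\right) \frac{1}{75512} + \frac{111737}{\frac{1}{145072} - 210161} = \left(63135 + 33909\right) \frac{1}{75512} + \frac{111737}{\frac{1}{145072} - 210161} = 97044 \cdot \frac{1}{75512} + \frac{111737}{- \frac{30488476591}{145072}} = \frac{24261}{18878} + 111737 \left(- \frac{145072}{30488476591}\right) = \frac{24261}{18878} - \frac{558962416}{1051326779} = \frac{14954146496071}{19846946933962}$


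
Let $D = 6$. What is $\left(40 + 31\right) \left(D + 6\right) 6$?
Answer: $5112$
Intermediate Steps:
$\left(40 + 31\right) \left(D + 6\right) 6 = \left(40 + 31\right) \left(6 + 6\right) 6 = 71 \cdot 12 \cdot 6 = 71 \cdot 72 = 5112$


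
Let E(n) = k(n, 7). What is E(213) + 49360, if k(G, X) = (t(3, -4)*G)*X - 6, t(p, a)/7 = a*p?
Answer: -75890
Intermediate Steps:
t(p, a) = 7*a*p (t(p, a) = 7*(a*p) = 7*a*p)
k(G, X) = -6 - 84*G*X (k(G, X) = ((7*(-4)*3)*G)*X - 6 = (-84*G)*X - 6 = -84*G*X - 6 = -6 - 84*G*X)
E(n) = -6 - 588*n (E(n) = -6 - 84*n*7 = -6 - 588*n)
E(213) + 49360 = (-6 - 588*213) + 49360 = (-6 - 125244) + 49360 = -125250 + 49360 = -75890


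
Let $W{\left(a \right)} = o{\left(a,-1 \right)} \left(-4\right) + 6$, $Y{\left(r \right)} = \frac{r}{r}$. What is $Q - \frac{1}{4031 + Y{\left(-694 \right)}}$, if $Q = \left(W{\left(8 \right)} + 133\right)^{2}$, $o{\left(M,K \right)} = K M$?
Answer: $\frac{117899711}{4032} \approx 29241.0$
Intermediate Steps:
$Y{\left(r \right)} = 1$
$W{\left(a \right)} = 6 + 4 a$ ($W{\left(a \right)} = - a \left(-4\right) + 6 = 4 a + 6 = 6 + 4 a$)
$Q = 29241$ ($Q = \left(\left(6 + 4 \cdot 8\right) + 133\right)^{2} = \left(\left(6 + 32\right) + 133\right)^{2} = \left(38 + 133\right)^{2} = 171^{2} = 29241$)
$Q - \frac{1}{4031 + Y{\left(-694 \right)}} = 29241 - \frac{1}{4031 + 1} = 29241 - \frac{1}{4032} = \frac{117899711}{4032}$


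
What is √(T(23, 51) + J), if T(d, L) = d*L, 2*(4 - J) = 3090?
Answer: 4*I*√23 ≈ 19.183*I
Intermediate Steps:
J = -1541 (J = 4 - ½*3090 = 4 - 1545 = -1541)
T(d, L) = L*d
√(T(23, 51) + J) = √(51*23 - 1541) = √(1173 - 1541) = √(-368) = 4*I*√23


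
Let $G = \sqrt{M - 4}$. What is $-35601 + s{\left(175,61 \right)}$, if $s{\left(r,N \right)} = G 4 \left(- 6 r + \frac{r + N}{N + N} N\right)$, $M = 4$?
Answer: $-35601$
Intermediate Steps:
$G = 0$ ($G = \sqrt{4 - 4} = \sqrt{0} = 0$)
$s{\left(r,N \right)} = 0$ ($s{\left(r,N \right)} = 0 \cdot 4 \left(- 6 r + \frac{r + N}{N + N} N\right) = 0 \left(- 6 r + \frac{N + r}{2 N} N\right) = 0 \left(- 6 r + \left(\frac{N}{2} + \frac{r}{2}\right)\right) = 0 \left(\frac{N}{2} - \frac{11 r}{2}\right) = 0$)
$-35601 + s{\left(175,61 \right)} = -35601 + 0 = -35601$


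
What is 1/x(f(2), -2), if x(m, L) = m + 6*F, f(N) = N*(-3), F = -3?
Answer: -1/24 ≈ -0.041667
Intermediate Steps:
f(N) = -3*N
x(m, L) = -18 + m (x(m, L) = m + 6*(-3) = m - 18 = -18 + m)
1/x(f(2), -2) = 1/(-18 - 3*2) = 1/(-18 - 6) = 1/(-24) = -1/24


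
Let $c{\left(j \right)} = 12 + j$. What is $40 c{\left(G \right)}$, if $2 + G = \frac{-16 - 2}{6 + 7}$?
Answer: $\frac{4480}{13} \approx 344.62$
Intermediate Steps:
$G = - \frac{44}{13}$ ($G = -2 + \frac{-16 - 2}{6 + 7} = -2 - \frac{18}{13} = - \frac{44}{13} \approx -3.3846$)
$40 c{\left(G \right)} = 40 \left(12 - \frac{44}{13}\right) = 40 \cdot \frac{112}{13} = \frac{4480}{13}$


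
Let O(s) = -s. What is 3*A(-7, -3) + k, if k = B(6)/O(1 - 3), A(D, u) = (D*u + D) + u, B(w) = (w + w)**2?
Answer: 105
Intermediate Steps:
B(w) = 4*w**2 (B(w) = (2*w)**2 = 4*w**2)
A(D, u) = D + u + D*u (A(D, u) = (D + D*u) + u = D + u + D*u)
k = 72 (k = (4*6**2)/((-(1 - 3))) = (4*36)/((-1*(-2))) = 144/2 = 144*(1/2) = 72)
3*A(-7, -3) + k = 3*(-7 - 3 - 7*(-3)) + 72 = 3*(-7 - 3 + 21) + 72 = 3*11 + 72 = 33 + 72 = 105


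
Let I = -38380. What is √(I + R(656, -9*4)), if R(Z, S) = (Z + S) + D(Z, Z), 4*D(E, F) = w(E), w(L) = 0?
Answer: 8*I*√590 ≈ 194.32*I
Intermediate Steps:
D(E, F) = 0 (D(E, F) = (¼)*0 = 0)
R(Z, S) = S + Z (R(Z, S) = (Z + S) + 0 = (S + Z) + 0 = S + Z)
√(I + R(656, -9*4)) = √(-38380 + (-9*4 + 656)) = √(-38380 + (-36 + 656)) = √(-38380 + 620) = √(-37760) = 8*I*√590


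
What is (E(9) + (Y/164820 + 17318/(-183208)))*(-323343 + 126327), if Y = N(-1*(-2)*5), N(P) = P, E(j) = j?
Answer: -110375982120662/62909047 ≈ -1.7545e+6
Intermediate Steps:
Y = 10 (Y = -1*(-2)*5 = 2*5 = 10)
(E(9) + (Y/164820 + 17318/(-183208)))*(-323343 + 126327) = (9 + (10/164820 + 17318/(-183208)))*(-323343 + 126327) = (9 + (10*(1/164820) + 17318*(-1/183208)))*(-197016) = (9 + (1/16482 - 8659/91604))*(-197016) = (9 - 71313017/754908564)*(-197016) = (6722864059/754908564)*(-197016) = -110375982120662/62909047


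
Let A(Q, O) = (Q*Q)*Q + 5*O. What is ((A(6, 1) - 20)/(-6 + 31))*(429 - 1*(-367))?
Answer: 159996/25 ≈ 6399.8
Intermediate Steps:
A(Q, O) = Q**3 + 5*O (A(Q, O) = Q**2*Q + 5*O = Q**3 + 5*O)
((A(6, 1) - 20)/(-6 + 31))*(429 - 1*(-367)) = (((6**3 + 5*1) - 20)/(-6 + 31))*(429 - 1*(-367)) = (((216 + 5) - 20)/25)*(429 + 367) = ((221 - 20)*(1/25))*796 = (201*(1/25))*796 = (201/25)*796 = 159996/25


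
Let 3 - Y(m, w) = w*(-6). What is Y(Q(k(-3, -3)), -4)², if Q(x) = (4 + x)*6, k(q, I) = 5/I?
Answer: 441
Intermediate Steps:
Q(x) = 24 + 6*x
Y(m, w) = 3 + 6*w (Y(m, w) = 3 - w*(-6) = 3 - (-6)*w = 3 + 6*w)
Y(Q(k(-3, -3)), -4)² = (3 + 6*(-4))² = (3 - 24)² = (-21)² = 441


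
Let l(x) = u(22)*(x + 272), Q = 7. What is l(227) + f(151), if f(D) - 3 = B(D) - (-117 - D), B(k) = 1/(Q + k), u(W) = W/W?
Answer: 121661/158 ≈ 770.01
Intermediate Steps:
u(W) = 1
B(k) = 1/(7 + k)
l(x) = 272 + x (l(x) = 1*(x + 272) = 1*(272 + x) = 272 + x)
f(D) = 120 + D + 1/(7 + D) (f(D) = 3 + (1/(7 + D) - (-117 - D)) = 3 + (1/(7 + D) + (117 + D)) = 3 + (117 + D + 1/(7 + D)) = 120 + D + 1/(7 + D))
l(227) + f(151) = (272 + 227) + (1 + (7 + 151)*(120 + 151))/(7 + 151) = 499 + (1 + 158*271)/158 = 499 + (1 + 42818)/158 = 499 + (1/158)*42819 = 499 + 42819/158 = 121661/158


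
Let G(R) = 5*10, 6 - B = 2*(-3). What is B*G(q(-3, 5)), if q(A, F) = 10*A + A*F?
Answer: 600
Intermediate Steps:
B = 12 (B = 6 - 2*(-3) = 6 - 1*(-6) = 6 + 6 = 12)
G(R) = 50
B*G(q(-3, 5)) = 12*50 = 600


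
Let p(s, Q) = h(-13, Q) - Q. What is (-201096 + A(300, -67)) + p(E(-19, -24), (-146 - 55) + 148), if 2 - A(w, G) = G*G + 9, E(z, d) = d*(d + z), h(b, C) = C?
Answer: -205592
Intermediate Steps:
A(w, G) = -7 - G² (A(w, G) = 2 - (G*G + 9) = 2 - (G² + 9) = 2 - (9 + G²) = 2 + (-9 - G²) = -7 - G²)
p(s, Q) = 0 (p(s, Q) = Q - Q = 0)
(-201096 + A(300, -67)) + p(E(-19, -24), (-146 - 55) + 148) = (-201096 + (-7 - 1*(-67)²)) + 0 = (-201096 + (-7 - 1*4489)) + 0 = (-201096 + (-7 - 4489)) + 0 = (-201096 - 4496) + 0 = -205592 + 0 = -205592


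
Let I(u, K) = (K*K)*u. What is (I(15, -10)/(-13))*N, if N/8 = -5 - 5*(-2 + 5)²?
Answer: 600000/13 ≈ 46154.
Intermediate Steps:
I(u, K) = u*K² (I(u, K) = K²*u = u*K²)
N = -400 (N = 8*(-5 - 5*(-2 + 5)²) = 8*(-5 - 5*3²) = 8*(-5 - 5*9) = 8*(-5 - 45) = 8*(-50) = -400)
(I(15, -10)/(-13))*N = ((15*(-10)²)/(-13))*(-400) = -15*100/13*(-400) = -1/13*1500*(-400) = -1500/13*(-400) = 600000/13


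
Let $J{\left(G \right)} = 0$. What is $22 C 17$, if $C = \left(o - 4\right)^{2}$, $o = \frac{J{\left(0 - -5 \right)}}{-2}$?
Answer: $5984$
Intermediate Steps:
$o = 0$ ($o = \frac{0}{-2} = 0 \left(- \frac{1}{2}\right) = 0$)
$C = 16$ ($C = \left(0 - 4\right)^{2} = \left(-4\right)^{2} = 16$)
$22 C 17 = 22 \cdot 16 \cdot 17 = 352 \cdot 17 = 5984$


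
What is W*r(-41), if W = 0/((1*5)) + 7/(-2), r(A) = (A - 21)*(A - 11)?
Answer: -11284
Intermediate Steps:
r(A) = (-21 + A)*(-11 + A)
W = -7/2 (W = 0/5 + 7*(-½) = 0*(⅕) - 7/2 = 0 - 7/2 = -7/2 ≈ -3.5000)
W*r(-41) = -7*(231 + (-41)² - 32*(-41))/2 = -7*(231 + 1681 + 1312)/2 = -7/2*3224 = -11284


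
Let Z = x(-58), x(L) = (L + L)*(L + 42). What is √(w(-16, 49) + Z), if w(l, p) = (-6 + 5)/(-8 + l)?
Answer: √267270/12 ≈ 43.082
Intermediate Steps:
x(L) = 2*L*(42 + L) (x(L) = (2*L)*(42 + L) = 2*L*(42 + L))
w(l, p) = -1/(-8 + l)
Z = 1856 (Z = 2*(-58)*(42 - 58) = 2*(-58)*(-16) = 1856)
√(w(-16, 49) + Z) = √(-1/(-8 - 16) + 1856) = √(-1/(-24) + 1856) = √(-1*(-1/24) + 1856) = √(1/24 + 1856) = √(44545/24) = √267270/12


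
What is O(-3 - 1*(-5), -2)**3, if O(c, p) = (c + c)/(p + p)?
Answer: -1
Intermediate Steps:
O(c, p) = c/p (O(c, p) = (2*c)/((2*p)) = (2*c)*(1/(2*p)) = c/p)
O(-3 - 1*(-5), -2)**3 = ((-3 - 1*(-5))/(-2))**3 = ((-3 + 5)*(-1/2))**3 = (2*(-1/2))**3 = (-1)**3 = -1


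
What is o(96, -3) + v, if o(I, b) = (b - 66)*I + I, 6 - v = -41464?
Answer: 34942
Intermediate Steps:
v = 41470 (v = 6 - 1*(-41464) = 6 + 41464 = 41470)
o(I, b) = I + I*(-66 + b) (o(I, b) = (-66 + b)*I + I = I*(-66 + b) + I = I + I*(-66 + b))
o(96, -3) + v = 96*(-65 - 3) + 41470 = 96*(-68) + 41470 = -6528 + 41470 = 34942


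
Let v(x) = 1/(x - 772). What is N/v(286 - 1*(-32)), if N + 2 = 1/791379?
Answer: 718571678/791379 ≈ 908.00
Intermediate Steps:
v(x) = 1/(-772 + x)
N = -1582757/791379 (N = -2 + 1/791379 = -1582757/791379 ≈ -2.0000)
N/v(286 - 1*(-32)) = -(-85468878/87931 + 50648224/791379) = -1582757/(791379*(1/(-772 + (286 + 32)))) = -1582757/(791379*(1/(-772 + 318))) = -1582757/(791379*(1/(-454))) = -1582757/(791379*(-1/454)) = -1582757/791379*(-454) = 718571678/791379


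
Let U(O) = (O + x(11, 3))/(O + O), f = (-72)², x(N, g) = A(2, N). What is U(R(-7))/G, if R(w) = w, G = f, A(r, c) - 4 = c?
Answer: -1/9072 ≈ -0.00011023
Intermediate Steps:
A(r, c) = 4 + c
x(N, g) = 4 + N
f = 5184
G = 5184
U(O) = (15 + O)/(2*O) (U(O) = (O + (4 + 11))/(O + O) = (O + 15)/((2*O)) = (15 + O)*(1/(2*O)) = (15 + O)/(2*O))
U(R(-7))/G = ((½)*(15 - 7)/(-7))/5184 = ((½)*(-⅐)*8)*(1/5184) = -4/7*1/5184 = -1/9072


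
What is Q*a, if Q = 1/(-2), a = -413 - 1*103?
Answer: 258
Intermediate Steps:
a = -516 (a = -413 - 103 = -516)
Q = -½ ≈ -0.50000
Q*a = -½*(-516) = 258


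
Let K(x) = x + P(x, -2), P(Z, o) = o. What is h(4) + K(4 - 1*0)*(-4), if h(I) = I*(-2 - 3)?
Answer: -28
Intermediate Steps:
h(I) = -5*I (h(I) = I*(-5) = -5*I)
K(x) = -2 + x (K(x) = x - 2 = -2 + x)
h(4) + K(4 - 1*0)*(-4) = -5*4 + (-2 + (4 - 1*0))*(-4) = -20 + (-2 + (4 + 0))*(-4) = -20 + (-2 + 4)*(-4) = -20 + 2*(-4) = -20 - 8 = -28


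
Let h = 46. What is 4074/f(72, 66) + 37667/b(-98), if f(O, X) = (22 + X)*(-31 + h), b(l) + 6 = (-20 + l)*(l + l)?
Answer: 1090299/231220 ≈ 4.7154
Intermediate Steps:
b(l) = -6 + 2*l*(-20 + l) (b(l) = -6 + (-20 + l)*(l + l) = -6 + (-20 + l)*(2*l) = -6 + 2*l*(-20 + l))
f(O, X) = 330 + 15*X (f(O, X) = (22 + X)*(-31 + 46) = (22 + X)*15 = 330 + 15*X)
4074/f(72, 66) + 37667/b(-98) = 4074/(330 + 15*66) + 37667/(-6 - 40*(-98) + 2*(-98)²) = 4074/(330 + 990) + 37667/(-6 + 3920 + 2*9604) = 4074/1320 + 37667/(-6 + 3920 + 19208) = 4074*(1/1320) + 37667/23122 = 679/220 + 37667*(1/23122) = 679/220 + 37667/23122 = 1090299/231220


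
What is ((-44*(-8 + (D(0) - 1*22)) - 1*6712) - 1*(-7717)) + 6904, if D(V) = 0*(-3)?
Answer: 9229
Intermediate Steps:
D(V) = 0
((-44*(-8 + (D(0) - 1*22)) - 1*6712) - 1*(-7717)) + 6904 = ((-44*(-8 + (0 - 1*22)) - 1*6712) - 1*(-7717)) + 6904 = ((-44*(-8 + (0 - 22)) - 6712) + 7717) + 6904 = ((-44*(-8 - 22) - 6712) + 7717) + 6904 = ((-44*(-30) - 6712) + 7717) + 6904 = ((1320 - 6712) + 7717) + 6904 = (-5392 + 7717) + 6904 = 2325 + 6904 = 9229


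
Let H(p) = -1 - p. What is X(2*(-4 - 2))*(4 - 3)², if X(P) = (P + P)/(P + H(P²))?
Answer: 24/157 ≈ 0.15287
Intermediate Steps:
X(P) = 2*P/(-1 + P - P²) (X(P) = (P + P)/(P + (-1 - P²)) = (2*P)/(-1 + P - P²) = 2*P/(-1 + P - P²))
X(2*(-4 - 2))*(4 - 3)² = (-2*2*(-4 - 2)/(1 + (2*(-4 - 2))² - 2*(-4 - 2)))*(4 - 3)² = -2*2*(-6)/(1 + (2*(-6))² - 2*(-6))*1² = -2*(-12)/(1 + (-12)² - 1*(-12))*1 = -2*(-12)/(1 + 144 + 12)*1 = -2*(-12)/157*1 = -2*(-12)*1/157*1 = (24/157)*1 = 24/157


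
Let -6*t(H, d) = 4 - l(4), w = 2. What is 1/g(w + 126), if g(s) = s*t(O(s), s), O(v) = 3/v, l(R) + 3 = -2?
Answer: -1/192 ≈ -0.0052083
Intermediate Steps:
l(R) = -5 (l(R) = -3 - 2 = -5)
t(H, d) = -3/2 (t(H, d) = -(4 - 1*(-5))/6 = -(4 + 5)/6 = -⅙*9 = -3/2)
g(s) = -3*s/2 (g(s) = s*(-3/2) = -3*s/2)
1/g(w + 126) = 1/(-3*(2 + 126)/2) = 1/(-3/2*128) = 1/(-192) = -1/192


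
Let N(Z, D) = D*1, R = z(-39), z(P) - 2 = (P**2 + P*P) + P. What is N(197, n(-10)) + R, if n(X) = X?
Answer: 2995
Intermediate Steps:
z(P) = 2 + P + 2*P**2 (z(P) = 2 + ((P**2 + P*P) + P) = 2 + ((P**2 + P**2) + P) = 2 + (2*P**2 + P) = 2 + (P + 2*P**2) = 2 + P + 2*P**2)
R = 3005 (R = 2 - 39 + 2*(-39)**2 = 2 - 39 + 2*1521 = 2 - 39 + 3042 = 3005)
N(Z, D) = D
N(197, n(-10)) + R = -10 + 3005 = 2995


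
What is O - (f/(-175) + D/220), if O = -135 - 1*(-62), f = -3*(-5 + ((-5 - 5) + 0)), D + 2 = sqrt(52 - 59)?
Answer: -11201/154 - I*sqrt(7)/220 ≈ -72.734 - 0.012026*I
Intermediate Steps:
D = -2 + I*sqrt(7) (D = -2 + sqrt(52 - 59) = -2 + sqrt(-7) = -2 + I*sqrt(7) ≈ -2.0 + 2.6458*I)
f = 45 (f = -3*(-5 + (-10 + 0)) = -3*(-5 - 10) = -3*(-15) = 45)
O = -73 (O = -135 + 62 = -73)
O - (f/(-175) + D/220) = -73 - (45/(-175) + (-2 + I*sqrt(7))/220) = -73 - (45*(-1/175) + (-2 + I*sqrt(7))*(1/220)) = -73 - (-9/35 + (-1/110 + I*sqrt(7)/220)) = -73 - (-41/154 + I*sqrt(7)/220) = -73 + (41/154 - I*sqrt(7)/220) = -11201/154 - I*sqrt(7)/220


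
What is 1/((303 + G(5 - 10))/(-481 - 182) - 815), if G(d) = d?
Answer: -663/540643 ≈ -0.0012263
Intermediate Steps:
1/((303 + G(5 - 10))/(-481 - 182) - 815) = 1/((303 + (5 - 10))/(-481 - 182) - 815) = 1/((303 - 5)/(-663) - 815) = 1/(298*(-1/663) - 815) = 1/(-298/663 - 815) = 1/(-540643/663) = -663/540643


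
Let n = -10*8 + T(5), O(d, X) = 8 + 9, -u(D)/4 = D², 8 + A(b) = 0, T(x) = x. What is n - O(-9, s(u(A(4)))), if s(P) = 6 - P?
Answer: -92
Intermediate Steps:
A(b) = -8 (A(b) = -8 + 0 = -8)
u(D) = -4*D²
O(d, X) = 17
n = -75 (n = -10*8 + 5 = -80 + 5 = -75)
n - O(-9, s(u(A(4)))) = -75 - 1*17 = -75 - 17 = -92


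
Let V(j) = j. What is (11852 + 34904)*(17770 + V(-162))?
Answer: 823279648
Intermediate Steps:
(11852 + 34904)*(17770 + V(-162)) = (11852 + 34904)*(17770 - 162) = 46756*17608 = 823279648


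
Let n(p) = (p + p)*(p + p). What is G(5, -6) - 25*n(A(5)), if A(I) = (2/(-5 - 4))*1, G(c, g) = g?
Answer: -886/81 ≈ -10.938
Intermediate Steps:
A(I) = -2/9 (A(I) = (2/(-9))*1 = (2*(-⅑))*1 = -2/9*1 = -2/9)
n(p) = 4*p² (n(p) = (2*p)*(2*p) = 4*p²)
G(5, -6) - 25*n(A(5)) = -6 - 100*(-2/9)² = -6 - 100*4/81 = -6 - 25*16/81 = -6 - 400/81 = -886/81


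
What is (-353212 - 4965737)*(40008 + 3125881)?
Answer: -16839202130661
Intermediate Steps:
(-353212 - 4965737)*(40008 + 3125881) = -5318949*3165889 = -16839202130661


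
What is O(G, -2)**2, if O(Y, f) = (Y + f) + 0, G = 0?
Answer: 4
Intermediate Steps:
O(Y, f) = Y + f
O(G, -2)**2 = (0 - 2)**2 = (-2)**2 = 4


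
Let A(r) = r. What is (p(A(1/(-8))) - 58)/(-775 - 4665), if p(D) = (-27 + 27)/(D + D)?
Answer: 29/2720 ≈ 0.010662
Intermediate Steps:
p(D) = 0 (p(D) = 0/((2*D)) = 0*(1/(2*D)) = 0)
(p(A(1/(-8))) - 58)/(-775 - 4665) = (0 - 58)/(-775 - 4665) = -58/(-5440) = -58*(-1/5440) = 29/2720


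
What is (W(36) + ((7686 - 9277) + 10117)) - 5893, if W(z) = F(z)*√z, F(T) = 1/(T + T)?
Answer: 31597/12 ≈ 2633.1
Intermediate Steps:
F(T) = 1/(2*T)
W(z) = 1/(2*√z) (W(z) = (1/(2*z))*√z = 1/(2*√z))
(W(36) + ((7686 - 9277) + 10117)) - 5893 = (1/(2*√36) + ((7686 - 9277) + 10117)) - 5893 = ((½)*(⅙) + (-1591 + 10117)) - 5893 = (1/12 + 8526) - 5893 = 102313/12 - 5893 = 31597/12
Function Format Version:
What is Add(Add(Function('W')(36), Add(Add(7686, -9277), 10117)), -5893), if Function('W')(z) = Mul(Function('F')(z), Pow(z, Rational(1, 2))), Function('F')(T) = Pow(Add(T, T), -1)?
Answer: Rational(31597, 12) ≈ 2633.1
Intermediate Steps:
Function('F')(T) = Mul(Rational(1, 2), Pow(T, -1)) (Function('F')(T) = Pow(Mul(2, T), -1) = Mul(Rational(1, 2), Pow(T, -1)))
Function('W')(z) = Mul(Rational(1, 2), Pow(z, Rational(-1, 2))) (Function('W')(z) = Mul(Mul(Rational(1, 2), Pow(z, -1)), Pow(z, Rational(1, 2))) = Mul(Rational(1, 2), Pow(z, Rational(-1, 2))))
Add(Add(Function('W')(36), Add(Add(7686, -9277), 10117)), -5893) = Add(Add(Mul(Rational(1, 2), Pow(36, Rational(-1, 2))), Add(Add(7686, -9277), 10117)), -5893) = Add(Add(Mul(Rational(1, 2), Rational(1, 6)), Add(-1591, 10117)), -5893) = Add(Add(Rational(1, 12), 8526), -5893) = Add(Rational(102313, 12), -5893) = Rational(31597, 12)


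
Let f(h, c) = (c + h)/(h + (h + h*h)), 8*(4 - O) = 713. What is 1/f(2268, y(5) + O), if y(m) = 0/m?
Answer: 13728960/5821 ≈ 2358.5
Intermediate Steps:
O = -681/8 (O = 4 - 1/8*713 = 4 - 713/8 = -681/8 ≈ -85.125)
y(m) = 0
f(h, c) = (c + h)/(h**2 + 2*h) (f(h, c) = (c + h)/(h + (h + h**2)) = (c + h)/(h**2 + 2*h))
1/f(2268, y(5) + O) = 1/(((0 - 681/8) + 2268)/(2268*(2 + 2268))) = 1/((1/2268)*(-681/8 + 2268)/2270) = 1/((1/2268)*(1/2270)*(17463/8)) = 1/(5821/13728960) = 13728960/5821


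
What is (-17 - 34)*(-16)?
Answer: 816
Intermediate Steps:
(-17 - 34)*(-16) = -51*(-16) = 816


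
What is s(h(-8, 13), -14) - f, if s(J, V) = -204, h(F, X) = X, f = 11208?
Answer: -11412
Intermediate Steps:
s(h(-8, 13), -14) - f = -204 - 1*11208 = -204 - 11208 = -11412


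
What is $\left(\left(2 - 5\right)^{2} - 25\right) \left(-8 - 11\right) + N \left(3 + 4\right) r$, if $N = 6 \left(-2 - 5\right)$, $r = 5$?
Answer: $-1166$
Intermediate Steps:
$N = -42$ ($N = 6 \left(-7\right) = -42$)
$\left(\left(2 - 5\right)^{2} - 25\right) \left(-8 - 11\right) + N \left(3 + 4\right) r = \left(\left(2 - 5\right)^{2} - 25\right) \left(-8 - 11\right) - 42 \left(3 + 4\right) 5 = \left(\left(-3\right)^{2} - 25\right) \left(-19\right) - 42 \cdot 7 \cdot 5 = \left(9 - 25\right) \left(-19\right) - 1470 = \left(-16\right) \left(-19\right) - 1470 = 304 - 1470 = -1166$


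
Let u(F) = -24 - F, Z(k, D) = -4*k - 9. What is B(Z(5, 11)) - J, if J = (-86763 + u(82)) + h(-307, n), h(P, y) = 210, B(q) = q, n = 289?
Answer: 86630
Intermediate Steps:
Z(k, D) = -9 - 4*k
J = -86659 (J = (-86763 + (-24 - 1*82)) + 210 = (-86763 + (-24 - 82)) + 210 = (-86763 - 106) + 210 = -86869 + 210 = -86659)
B(Z(5, 11)) - J = (-9 - 4*5) - 1*(-86659) = (-9 - 20) + 86659 = -29 + 86659 = 86630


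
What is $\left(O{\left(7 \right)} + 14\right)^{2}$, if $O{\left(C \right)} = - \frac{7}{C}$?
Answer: $169$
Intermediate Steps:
$\left(O{\left(7 \right)} + 14\right)^{2} = \left(- \frac{7}{7} + 14\right)^{2} = \left(\left(-7\right) \frac{1}{7} + 14\right)^{2} = \left(-1 + 14\right)^{2} = 13^{2} = 169$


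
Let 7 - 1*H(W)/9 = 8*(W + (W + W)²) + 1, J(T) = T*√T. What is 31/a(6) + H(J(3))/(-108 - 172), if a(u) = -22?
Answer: 40301/1540 + 27*√3/35 ≈ 27.506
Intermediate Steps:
J(T) = T^(3/2)
H(W) = 54 - 288*W² - 72*W (H(W) = 63 - 9*(8*(W + (W + W)²) + 1) = 63 - 9*(8*(W + (2*W)²) + 1) = 63 - 9*(8*(W + 4*W²) + 1) = 63 - 9*((8*W + 32*W²) + 1) = 63 - 9*(1 + 8*W + 32*W²) = 63 + (-9 - 288*W² - 72*W) = 54 - 288*W² - 72*W)
31/a(6) + H(J(3))/(-108 - 172) = 31/(-22) + (54 - 288*(3^(3/2))² - 216*√3)/(-108 - 172) = 31*(-1/22) + (54 - 288*(3*√3)² - 216*√3)/(-280) = -31/22 + (54 - 288*27 - 216*√3)*(-1/280) = -31/22 + (54 - 7776 - 216*√3)*(-1/280) = -31/22 + (-7722 - 216*√3)*(-1/280) = -31/22 + (3861/140 + 27*√3/35) = 40301/1540 + 27*√3/35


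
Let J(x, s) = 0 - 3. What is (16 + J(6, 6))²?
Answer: 169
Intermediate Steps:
J(x, s) = -3
(16 + J(6, 6))² = (16 - 3)² = 13² = 169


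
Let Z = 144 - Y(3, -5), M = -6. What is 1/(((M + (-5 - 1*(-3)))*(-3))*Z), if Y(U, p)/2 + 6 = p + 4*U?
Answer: 1/3408 ≈ 0.00029343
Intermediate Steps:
Y(U, p) = -12 + 2*p + 8*U (Y(U, p) = -12 + 2*(p + 4*U) = -12 + (2*p + 8*U) = -12 + 2*p + 8*U)
Z = 142 (Z = 144 - (-12 + 2*(-5) + 8*3) = 144 - (-12 - 10 + 24) = 144 - 1*2 = 144 - 2 = 142)
1/(((M + (-5 - 1*(-3)))*(-3))*Z) = 1/(((-6 + (-5 - 1*(-3)))*(-3))*142) = 1/(((-6 + (-5 + 3))*(-3))*142) = 1/(((-6 - 2)*(-3))*142) = 1/(-8*(-3)*142) = 1/(24*142) = 1/3408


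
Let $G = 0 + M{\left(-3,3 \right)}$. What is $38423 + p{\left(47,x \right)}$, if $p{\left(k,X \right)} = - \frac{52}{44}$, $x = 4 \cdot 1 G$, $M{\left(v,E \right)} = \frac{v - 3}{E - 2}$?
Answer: $\frac{422640}{11} \approx 38422.0$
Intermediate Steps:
$M{\left(v,E \right)} = \frac{-3 + v}{-2 + E}$
$G = -6$ ($G = 0 + \frac{-3 - 3}{-2 + 3} = 0 + 1^{-1} \left(-6\right) = 0 + 1 \left(-6\right) = 0 - 6 = -6$)
$x = -24$ ($x = 4 \cdot 1 \left(-6\right) = 4 \left(-6\right) = -24$)
$p{\left(k,X \right)} = - \frac{13}{11}$ ($p{\left(k,X \right)} = \left(-52\right) \frac{1}{44} = - \frac{13}{11}$)
$38423 + p{\left(47,x \right)} = 38423 - \frac{13}{11} = \frac{422640}{11}$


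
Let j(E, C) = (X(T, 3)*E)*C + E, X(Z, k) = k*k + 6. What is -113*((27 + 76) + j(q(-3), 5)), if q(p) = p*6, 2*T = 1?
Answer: 142945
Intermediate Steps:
T = 1/2 (T = (1/2)*1 = 1/2 ≈ 0.50000)
X(Z, k) = 6 + k**2 (X(Z, k) = k**2 + 6 = 6 + k**2)
q(p) = 6*p
j(E, C) = E + 15*C*E (j(E, C) = ((6 + 3**2)*E)*C + E = ((6 + 9)*E)*C + E = (15*E)*C + E = 15*C*E + E = E + 15*C*E)
-113*((27 + 76) + j(q(-3), 5)) = -113*((27 + 76) + (6*(-3))*(1 + 15*5)) = -113*(103 - 18*(1 + 75)) = -113*(103 - 18*76) = -113*(103 - 1368) = -113*(-1265) = 142945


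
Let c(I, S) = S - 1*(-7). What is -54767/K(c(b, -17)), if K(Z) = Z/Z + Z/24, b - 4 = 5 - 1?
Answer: -657204/7 ≈ -93886.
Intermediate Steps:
b = 8 (b = 4 + (5 - 1) = 4 + 4 = 8)
c(I, S) = 7 + S (c(I, S) = S + 7 = 7 + S)
K(Z) = 1 + Z/24 (K(Z) = 1 + Z*(1/24) = 1 + Z/24)
-54767/K(c(b, -17)) = -54767/(1 + (7 - 17)/24) = -54767/(1 + (1/24)*(-10)) = -54767/(1 - 5/12) = -54767/7/12 = -54767*12/7 = -657204/7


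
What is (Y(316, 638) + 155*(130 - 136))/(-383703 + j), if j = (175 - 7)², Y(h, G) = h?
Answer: 614/355479 ≈ 0.0017272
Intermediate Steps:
j = 28224 (j = 168² = 28224)
(Y(316, 638) + 155*(130 - 136))/(-383703 + j) = (316 + 155*(130 - 136))/(-383703 + 28224) = (316 + 155*(-6))/(-355479) = (316 - 930)*(-1/355479) = -614*(-1/355479) = 614/355479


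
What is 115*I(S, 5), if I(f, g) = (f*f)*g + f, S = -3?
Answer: 4830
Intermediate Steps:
I(f, g) = f + g*f² (I(f, g) = f²*g + f = g*f² + f = f + g*f²)
115*I(S, 5) = 115*(-3*(1 - 3*5)) = 115*(-3*(1 - 15)) = 115*(-3*(-14)) = 115*42 = 4830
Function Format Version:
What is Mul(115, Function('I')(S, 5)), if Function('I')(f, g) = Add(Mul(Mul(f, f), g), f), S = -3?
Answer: 4830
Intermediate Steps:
Function('I')(f, g) = Add(f, Mul(g, Pow(f, 2))) (Function('I')(f, g) = Add(Mul(Pow(f, 2), g), f) = Add(Mul(g, Pow(f, 2)), f) = Add(f, Mul(g, Pow(f, 2))))
Mul(115, Function('I')(S, 5)) = Mul(115, Mul(-3, Add(1, Mul(-3, 5)))) = Mul(115, Mul(-3, Add(1, -15))) = Mul(115, Mul(-3, -14)) = Mul(115, 42) = 4830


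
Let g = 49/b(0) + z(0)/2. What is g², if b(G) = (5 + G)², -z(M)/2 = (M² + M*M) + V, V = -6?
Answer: 39601/625 ≈ 63.362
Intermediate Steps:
z(M) = 12 - 4*M² (z(M) = -2*((M² + M*M) - 6) = -2*((M² + M²) - 6) = -2*(2*M² - 6) = -2*(-6 + 2*M²) = 12 - 4*M²)
g = 199/25 (g = 49/((5 + 0)²) + (12 - 4*0²)/2 = 49/(5²) + (12 - 4*0)*(½) = 49/25 + (12 + 0)*(½) = 49*(1/25) + 12*(½) = 49/25 + 6 = 199/25 ≈ 7.9600)
g² = (199/25)² = 39601/625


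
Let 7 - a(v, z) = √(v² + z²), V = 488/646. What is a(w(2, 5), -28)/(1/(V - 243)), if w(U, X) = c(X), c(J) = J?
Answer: -547715/323 + 78245*√809/323 ≈ 5194.4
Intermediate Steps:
w(U, X) = X
V = 244/323 (V = 488*(1/646) = 244/323 ≈ 0.75542)
a(v, z) = 7 - √(v² + z²)
a(w(2, 5), -28)/(1/(V - 243)) = (7 - √(5² + (-28)²))/(1/(244/323 - 243)) = (7 - √(25 + 784))/(1/(-78245/323)) = (7 - √809)/(-323/78245) = (7 - √809)*(-78245/323) = -547715/323 + 78245*√809/323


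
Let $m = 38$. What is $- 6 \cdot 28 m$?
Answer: $-6384$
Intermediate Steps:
$- 6 \cdot 28 m = - 6 \cdot 28 \cdot 38 = - 168 \cdot 38 = \left(-1\right) 6384 = -6384$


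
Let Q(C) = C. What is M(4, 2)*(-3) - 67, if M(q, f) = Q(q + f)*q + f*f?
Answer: -151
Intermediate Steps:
M(q, f) = f² + q*(f + q) (M(q, f) = (q + f)*q + f*f = (f + q)*q + f² = q*(f + q) + f² = f² + q*(f + q))
M(4, 2)*(-3) - 67 = (2² + 4*(2 + 4))*(-3) - 67 = (4 + 4*6)*(-3) - 67 = (4 + 24)*(-3) - 67 = 28*(-3) - 67 = -84 - 67 = -151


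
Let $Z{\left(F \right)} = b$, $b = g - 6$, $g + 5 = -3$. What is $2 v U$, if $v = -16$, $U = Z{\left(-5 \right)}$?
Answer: $448$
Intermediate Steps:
$g = -8$ ($g = -5 - 3 = -8$)
$b = -14$ ($b = -8 - 6 = -14$)
$Z{\left(F \right)} = -14$
$U = -14$
$2 v U = 2 \left(-16\right) \left(-14\right) = \left(-32\right) \left(-14\right) = 448$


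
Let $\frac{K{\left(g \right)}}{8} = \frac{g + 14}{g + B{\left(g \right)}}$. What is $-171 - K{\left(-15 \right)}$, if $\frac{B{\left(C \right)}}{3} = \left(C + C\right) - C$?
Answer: $- \frac{2567}{15} \approx -171.13$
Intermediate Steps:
$B{\left(C \right)} = 3 C$ ($B{\left(C \right)} = 3 \left(\left(C + C\right) - C\right) = 3 \left(2 C - C\right) = 3 C$)
$K{\left(g \right)} = \frac{2 \left(14 + g\right)}{g}$ ($K{\left(g \right)} = 8 \frac{g + 14}{g + 3 g} = 8 \frac{14 + g}{4 g} = \frac{2 \left(14 + g\right)}{g}$)
$-171 - K{\left(-15 \right)} = -171 - \left(2 + \frac{28}{-15}\right) = -171 - \left(2 + 28 \left(- \frac{1}{15}\right)\right) = -171 - \left(2 - \frac{28}{15}\right) = -171 - \frac{2}{15} = - \frac{2567}{15}$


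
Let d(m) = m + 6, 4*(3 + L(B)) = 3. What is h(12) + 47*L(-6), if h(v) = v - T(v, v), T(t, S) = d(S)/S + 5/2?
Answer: -391/4 ≈ -97.750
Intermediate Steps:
L(B) = -9/4 (L(B) = -3 + (¼)*3 = -3 + ¾ = -9/4)
d(m) = 6 + m
T(t, S) = 5/2 + (6 + S)/S (T(t, S) = (6 + S)/S + 5/2 = 5/2 + (6 + S)/S)
h(v) = -7/2 + v - 6/v (h(v) = v - (7/2 + 6/v) = v + (-7/2 - 6/v) = -7/2 + v - 6/v)
h(12) + 47*L(-6) = (-7/2 + 12 - 6/12) + 47*(-9/4) = (-7/2 + 12 - 6*1/12) - 423/4 = (-7/2 + 12 - ½) - 423/4 = 8 - 423/4 = -391/4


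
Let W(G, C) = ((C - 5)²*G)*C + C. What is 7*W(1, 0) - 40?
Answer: -40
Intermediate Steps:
W(G, C) = C + C*G*(-5 + C)² (W(G, C) = ((-5 + C)²*G)*C + C = (G*(-5 + C)²)*C + C = C*G*(-5 + C)² + C = C + C*G*(-5 + C)²)
7*W(1, 0) - 40 = 7*(0*(1 + 1*(-5 + 0)²)) - 40 = 7*(0*(1 + 1*(-5)²)) - 40 = 7*(0*(1 + 1*25)) - 40 = 7*(0*(1 + 25)) - 40 = 7*(0*26) - 40 = 7*0 - 40 = 0 - 40 = -40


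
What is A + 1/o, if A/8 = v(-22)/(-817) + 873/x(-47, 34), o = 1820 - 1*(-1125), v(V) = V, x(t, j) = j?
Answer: 442673911/2152795 ≈ 205.63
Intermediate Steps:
o = 2945 (o = 1820 + 1125 = 2945)
A = 2855956/13889 (A = 8*(-22/(-817) + 873/34) = 8*(-22*(-1/817) + 873*(1/34)) = 8*(22/817 + 873/34) = 8*(713989/27778) = 2855956/13889 ≈ 205.63)
A + 1/o = 2855956/13889 + 1/2945 = 442673911/2152795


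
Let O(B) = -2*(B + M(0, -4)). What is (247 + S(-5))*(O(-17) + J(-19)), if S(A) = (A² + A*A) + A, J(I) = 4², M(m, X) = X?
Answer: 16936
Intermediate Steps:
O(B) = 8 - 2*B (O(B) = -2*(B - 4) = -2*(-4 + B) = 8 - 2*B)
J(I) = 16
S(A) = A + 2*A² (S(A) = (A² + A²) + A = 2*A² + A = A + 2*A²)
(247 + S(-5))*(O(-17) + J(-19)) = (247 - 5*(1 + 2*(-5)))*((8 - 2*(-17)) + 16) = (247 - 5*(1 - 10))*((8 + 34) + 16) = (247 - 5*(-9))*(42 + 16) = (247 + 45)*58 = 292*58 = 16936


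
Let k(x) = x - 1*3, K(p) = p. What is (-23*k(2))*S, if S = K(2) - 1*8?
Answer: -138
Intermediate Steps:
S = -6 (S = 2 - 1*8 = 2 - 8 = -6)
k(x) = -3 + x (k(x) = x - 3 = -3 + x)
(-23*k(2))*S = -23*(-3 + 2)*(-6) = -23*(-1)*(-6) = 23*(-6) = -138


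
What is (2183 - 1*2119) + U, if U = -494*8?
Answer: -3888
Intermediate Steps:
U = -3952
(2183 - 1*2119) + U = (2183 - 1*2119) - 3952 = (2183 - 2119) - 3952 = 64 - 3952 = -3888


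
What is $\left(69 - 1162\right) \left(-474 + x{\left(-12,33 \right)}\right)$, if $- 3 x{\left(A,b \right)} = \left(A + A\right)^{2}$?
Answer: $727938$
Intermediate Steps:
$x{\left(A,b \right)} = - \frac{4 A^{2}}{3}$ ($x{\left(A,b \right)} = - \frac{\left(A + A\right)^{2}}{3} = - \frac{\left(2 A\right)^{2}}{3} = - \frac{4 A^{2}}{3}$)
$\left(69 - 1162\right) \left(-474 + x{\left(-12,33 \right)}\right) = \left(69 - 1162\right) \left(-474 - \frac{4 \left(-12\right)^{2}}{3}\right) = - 1093 \left(-474 - 192\right) = \left(-1093\right) \left(-666\right) = 727938$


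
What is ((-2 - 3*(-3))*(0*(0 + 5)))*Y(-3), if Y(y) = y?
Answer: 0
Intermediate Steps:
((-2 - 3*(-3))*(0*(0 + 5)))*Y(-3) = ((-2 - 3*(-3))*(0*(0 + 5)))*(-3) = ((-2 + 9)*(0*5))*(-3) = (7*0)*(-3) = 0*(-3) = 0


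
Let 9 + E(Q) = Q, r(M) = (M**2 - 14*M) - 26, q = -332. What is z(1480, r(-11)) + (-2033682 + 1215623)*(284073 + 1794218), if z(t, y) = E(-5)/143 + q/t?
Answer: -89955712010828839/52910 ≈ -1.7002e+12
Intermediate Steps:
r(M) = -26 + M**2 - 14*M
E(Q) = -9 + Q
z(t, y) = -14/143 - 332/t (z(t, y) = (-9 - 5)/143 - 332/t = -14*1/143 - 332/t = -14/143 - 332/t)
z(1480, r(-11)) + (-2033682 + 1215623)*(284073 + 1794218) = (-14/143 - 332/1480) + (-2033682 + 1215623)*(284073 + 1794218) = (-14/143 - 332*1/1480) - 818059*2078291 = (-14/143 - 83/370) - 1700164657169 = -17049/52910 - 1700164657169 = -89955712010828839/52910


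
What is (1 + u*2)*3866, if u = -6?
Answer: -42526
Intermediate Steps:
(1 + u*2)*3866 = (1 - 6*2)*3866 = (1 - 12)*3866 = -11*3866 = -42526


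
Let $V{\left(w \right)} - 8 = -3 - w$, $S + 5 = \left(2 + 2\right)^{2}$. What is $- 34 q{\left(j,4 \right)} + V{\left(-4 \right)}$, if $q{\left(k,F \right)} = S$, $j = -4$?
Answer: $-365$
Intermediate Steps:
$S = 11$ ($S = -5 + \left(2 + 2\right)^{2} = -5 + 4^{2} = -5 + 16 = 11$)
$V{\left(w \right)} = 5 - w$ ($V{\left(w \right)} = 8 - \left(3 + w\right) = 5 - w$)
$q{\left(k,F \right)} = 11$
$- 34 q{\left(j,4 \right)} + V{\left(-4 \right)} = \left(-34\right) 11 + \left(5 - -4\right) = -374 + \left(5 + 4\right) = -374 + 9 = -365$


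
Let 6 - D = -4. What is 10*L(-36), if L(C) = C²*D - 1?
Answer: 129590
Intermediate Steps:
D = 10 (D = 6 - 1*(-4) = 6 + 4 = 10)
L(C) = -1 + 10*C² (L(C) = C²*10 - 1 = 10*C² - 1 = -1 + 10*C²)
10*L(-36) = 10*(-1 + 10*(-36)²) = 10*(-1 + 10*1296) = 10*(-1 + 12960) = 10*12959 = 129590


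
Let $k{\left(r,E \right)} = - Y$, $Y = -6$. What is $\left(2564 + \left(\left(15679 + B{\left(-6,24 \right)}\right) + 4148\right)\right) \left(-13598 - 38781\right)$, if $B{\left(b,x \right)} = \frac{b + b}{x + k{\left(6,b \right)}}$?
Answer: $- \frac{5863986187}{5} \approx -1.1728 \cdot 10^{9}$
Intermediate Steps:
$k{\left(r,E \right)} = 6$ ($k{\left(r,E \right)} = \left(-1\right) \left(-6\right) = 6$)
$B{\left(b,x \right)} = \frac{2 b}{6 + x}$ ($B{\left(b,x \right)} = \frac{b + b}{x + 6} = \frac{2 b}{6 + x}$)
$\left(2564 + \left(\left(15679 + B{\left(-6,24 \right)}\right) + 4148\right)\right) \left(-13598 - 38781\right) = \left(2564 + \left(\left(15679 + 2 \left(-6\right) \frac{1}{6 + 24}\right) + 4148\right)\right) \left(-13598 - 38781\right) = \left(2564 + \left(\left(15679 + 2 \left(-6\right) \frac{1}{30}\right) + 4148\right)\right) \left(-52379\right) = \left(2564 + \left(\left(15679 - \frac{2}{5}\right) + 4148\right)\right) \left(-52379\right) = \left(2564 + \left(\frac{78393}{5} + 4148\right)\right) \left(-52379\right) = \left(2564 + \frac{99133}{5}\right) \left(-52379\right) = \frac{111953}{5} \left(-52379\right) = - \frac{5863986187}{5}$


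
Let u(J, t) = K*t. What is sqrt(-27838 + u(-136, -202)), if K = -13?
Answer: 2*I*sqrt(6303) ≈ 158.78*I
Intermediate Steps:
u(J, t) = -13*t
sqrt(-27838 + u(-136, -202)) = sqrt(-27838 - 13*(-202)) = sqrt(-27838 + 2626) = sqrt(-25212) = 2*I*sqrt(6303)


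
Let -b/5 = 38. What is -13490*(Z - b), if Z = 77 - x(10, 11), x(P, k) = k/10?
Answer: -3586991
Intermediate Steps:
x(P, k) = k/10 (x(P, k) = k*(⅒) = k/10)
b = -190 (b = -5*38 = -190)
Z = 759/10 (Z = 77 - 11/10 = 759/10 ≈ 75.900)
-13490*(Z - b) = -13490*(759/10 - 1*(-190)) = -13490*(759/10 + 190) = -13490*2659/10 = -3586991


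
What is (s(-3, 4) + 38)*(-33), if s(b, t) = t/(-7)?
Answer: -8646/7 ≈ -1235.1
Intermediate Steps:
s(b, t) = -t/7 (s(b, t) = t*(-⅐) = -t/7)
(s(-3, 4) + 38)*(-33) = (-⅐*4 + 38)*(-33) = (-4/7 + 38)*(-33) = (262/7)*(-33) = -8646/7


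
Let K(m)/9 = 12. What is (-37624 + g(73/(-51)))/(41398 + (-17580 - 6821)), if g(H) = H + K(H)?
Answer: -1913389/866847 ≈ -2.2073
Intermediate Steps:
K(m) = 108 (K(m) = 9*12 = 108)
g(H) = 108 + H (g(H) = H + 108 = 108 + H)
(-37624 + g(73/(-51)))/(41398 + (-17580 - 6821)) = (-37624 + (108 + 73/(-51)))/(41398 + (-17580 - 6821)) = (-37624 + (108 + 73*(-1/51)))/(41398 - 24401) = (-37624 + (108 - 73/51))/16997 = (-37624 + 5435/51)*(1/16997) = -1913389/51*1/16997 = -1913389/866847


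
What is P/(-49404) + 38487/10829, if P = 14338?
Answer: 873072773/267497958 ≈ 3.2638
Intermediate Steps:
P/(-49404) + 38487/10829 = 14338/(-49404) + 38487/10829 = 14338*(-1/49404) + 38487*(1/10829) = -7169/24702 + 38487/10829 = 873072773/267497958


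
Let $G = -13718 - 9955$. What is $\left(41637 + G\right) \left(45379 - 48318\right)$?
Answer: $-52796196$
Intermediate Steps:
$G = -23673$
$\left(41637 + G\right) \left(45379 - 48318\right) = \left(41637 - 23673\right) \left(45379 - 48318\right) = 17964 \left(-2939\right) = -52796196$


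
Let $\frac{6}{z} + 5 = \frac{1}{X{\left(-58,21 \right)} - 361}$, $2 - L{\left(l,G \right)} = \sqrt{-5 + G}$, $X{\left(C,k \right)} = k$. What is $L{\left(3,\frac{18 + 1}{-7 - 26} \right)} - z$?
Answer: $\frac{1814}{567} - \frac{2 i \sqrt{1518}}{33} \approx 3.1993 - 2.3613 i$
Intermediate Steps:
$L{\left(l,G \right)} = 2 - \sqrt{-5 + G}$
$z = - \frac{680}{567}$ ($z = \frac{6}{-5 + \frac{1}{21 - 361}} = \frac{6}{-5 + \frac{1}{-340}} = \frac{6}{-5 - \frac{1}{340}} = \frac{6}{- \frac{1701}{340}} = 6 \left(- \frac{340}{1701}\right) = - \frac{680}{567} \approx -1.1993$)
$L{\left(3,\frac{18 + 1}{-7 - 26} \right)} - z = \left(2 - \sqrt{-5 + \frac{18 + 1}{-7 - 26}}\right) - - \frac{680}{567} = \left(2 - \sqrt{-5 + \frac{19}{-33}}\right) + \frac{680}{567} = \left(2 - \sqrt{-5 + 19 \left(- \frac{1}{33}\right)}\right) + \frac{680}{567} = \left(2 - \sqrt{-5 - \frac{19}{33}}\right) + \frac{680}{567} = \left(2 - \sqrt{- \frac{184}{33}}\right) + \frac{680}{567} = \left(2 - \frac{2 i \sqrt{1518}}{33}\right) + \frac{680}{567} = \frac{1814}{567} - \frac{2 i \sqrt{1518}}{33}$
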